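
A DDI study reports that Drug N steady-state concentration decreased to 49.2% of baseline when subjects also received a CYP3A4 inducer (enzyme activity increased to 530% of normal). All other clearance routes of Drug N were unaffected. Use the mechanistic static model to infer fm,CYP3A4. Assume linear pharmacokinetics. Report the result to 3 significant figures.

CL'/CL = 1 / 0.492 = 2.033
5.3·fm + (1 − fm) = 2.033
fm = (2.033 − 1) / (5.3 − 1) = 0.240

0.240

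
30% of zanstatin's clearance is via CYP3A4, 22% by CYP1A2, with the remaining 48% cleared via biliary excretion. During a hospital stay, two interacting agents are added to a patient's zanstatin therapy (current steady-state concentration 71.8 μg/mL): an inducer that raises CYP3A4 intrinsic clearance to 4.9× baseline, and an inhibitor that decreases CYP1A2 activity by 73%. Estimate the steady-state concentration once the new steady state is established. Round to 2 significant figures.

36 μg/mL

CYP3A4: 0.3 × 4.9 = 1.47
CYP1A2: 0.22 × 0.27 = 0.0594
Other: 0.48 (unchanged)
New clearance relative to baseline: 1.47 + 0.0594 + 0.48 = 2.0094.
Steady-state concentration ∝ 1/CL: new value = 71.8 / 2.0094 = 36 μg/mL.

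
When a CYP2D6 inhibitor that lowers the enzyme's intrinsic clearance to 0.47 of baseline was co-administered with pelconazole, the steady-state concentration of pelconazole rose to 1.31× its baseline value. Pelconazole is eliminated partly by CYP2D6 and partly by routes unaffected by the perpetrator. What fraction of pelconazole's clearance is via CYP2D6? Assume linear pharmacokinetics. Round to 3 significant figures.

0.446

Write x for the fraction cleared via CYP2D6. The observed steady-state concentration change means clearance fell to 1/1.31 = 0.7634 of baseline.
Setting x·0.47 + (1 − x) = 0.7634 and solving: x = (0.7634 − 1)/(0.47 − 1) = 0.446.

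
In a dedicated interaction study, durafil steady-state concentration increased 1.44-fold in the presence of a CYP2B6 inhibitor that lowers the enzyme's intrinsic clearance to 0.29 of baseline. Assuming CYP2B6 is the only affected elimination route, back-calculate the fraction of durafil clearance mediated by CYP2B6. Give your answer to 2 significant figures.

0.43

CL'/CL = 1 / 1.44 = 0.6944
0.29·fm + (1 − fm) = 0.6944
fm = (0.6944 − 1) / (0.29 − 1) = 0.43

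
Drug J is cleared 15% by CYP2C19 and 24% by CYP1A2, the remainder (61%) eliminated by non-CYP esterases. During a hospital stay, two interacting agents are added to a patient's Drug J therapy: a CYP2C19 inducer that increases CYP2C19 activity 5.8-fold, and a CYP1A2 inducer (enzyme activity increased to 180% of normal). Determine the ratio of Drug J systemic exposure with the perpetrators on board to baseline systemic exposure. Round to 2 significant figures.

The CYP2C19 pathway (15% of clearance) rises to 5.8× activity: 0.15 × 5.8 = 0.87.
The CYP1A2 pathway (24% of clearance) rises to 1.8× activity: 0.24 × 1.8 = 0.432.
Non-CYP routes (61%) are unchanged.
CL_new/CL_old = 0.87 + 0.432 + 0.61 = 1.912.
Net systemic exposure ratio = 1 / 1.912 = 0.52.

0.52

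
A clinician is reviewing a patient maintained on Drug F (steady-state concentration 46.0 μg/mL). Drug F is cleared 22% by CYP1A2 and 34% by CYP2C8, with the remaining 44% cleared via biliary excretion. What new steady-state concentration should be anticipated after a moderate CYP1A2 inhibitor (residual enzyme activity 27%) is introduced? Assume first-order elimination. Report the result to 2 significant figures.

The CYP1A2 pathway (22% of clearance) falls to 0.27× activity: 0.22 × 0.27 = 0.0594.
CYP2C8 (34%) and the residual 44% are unaffected.
New clearance relative to baseline: 0.0594 + 0.34 + 0.44 = 0.8394.
With dosing unchanged, steady-state concentration scales as 1/CL: 46.0 / 0.8394 = 55 μg/mL.

55 μg/mL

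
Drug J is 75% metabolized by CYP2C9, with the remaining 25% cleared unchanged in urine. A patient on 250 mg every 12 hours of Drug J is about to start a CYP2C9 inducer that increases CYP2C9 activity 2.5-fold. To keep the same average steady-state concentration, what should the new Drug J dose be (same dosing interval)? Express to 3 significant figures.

531 mg

CYP2C9: 0.75 × 2.5 = 1.875
Other: 0.25 (unchanged)
CL_new/CL_old = 1.875 + 0.25 = 2.125.
To maintain the same steady-state level, dose must scale with clearance: new dose = 250 × 2.125 = 531 mg.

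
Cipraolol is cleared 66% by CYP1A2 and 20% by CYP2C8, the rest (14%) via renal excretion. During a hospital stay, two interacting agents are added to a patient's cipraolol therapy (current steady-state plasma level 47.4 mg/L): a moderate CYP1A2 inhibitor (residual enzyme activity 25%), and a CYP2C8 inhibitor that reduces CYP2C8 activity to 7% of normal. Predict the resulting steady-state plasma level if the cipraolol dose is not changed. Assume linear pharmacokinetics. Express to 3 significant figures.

149 mg/L

The CYP1A2 pathway (66% of clearance) falls to 0.25× activity: 0.66 × 0.25 = 0.165.
The CYP2C8 pathway (20% of clearance) falls to 0.07× activity: 0.2 × 0.07 = 0.014.
Non-CYP routes (14%) are unchanged.
New clearance relative to baseline: 0.165 + 0.014 + 0.14 = 0.319.
Dividing the baseline by the relative clearance: 47.4 / 0.319 = 149 mg/L.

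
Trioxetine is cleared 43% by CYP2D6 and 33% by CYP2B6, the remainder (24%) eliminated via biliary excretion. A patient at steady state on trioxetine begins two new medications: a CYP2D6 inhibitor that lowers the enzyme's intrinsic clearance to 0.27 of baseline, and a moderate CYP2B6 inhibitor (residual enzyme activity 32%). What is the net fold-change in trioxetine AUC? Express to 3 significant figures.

The CYP2D6 pathway (43% of clearance) drops to 0.27× activity: 0.43 × 0.27 = 0.1161.
The CYP2B6 pathway (33% of clearance) drops to 0.32× activity: 0.33 × 0.32 = 0.1056.
The remaining 24% of clearance is unaffected.
New clearance relative to baseline: 0.1161 + 0.1056 + 0.24 = 0.4617.
Net AUC ratio = 1 / 0.4617 = 2.17.

2.17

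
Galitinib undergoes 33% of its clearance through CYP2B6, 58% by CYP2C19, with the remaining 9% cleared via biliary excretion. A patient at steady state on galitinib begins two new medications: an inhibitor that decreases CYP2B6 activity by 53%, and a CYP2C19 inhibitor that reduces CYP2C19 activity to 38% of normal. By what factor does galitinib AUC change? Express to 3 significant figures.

2.15

CYP2B6: 0.33 × 0.47 = 0.1551
CYP2C19: 0.58 × 0.38 = 0.2204
Other: 0.09 (unchanged)
New clearance relative to baseline: 0.1551 + 0.2204 + 0.09 = 0.4655.
Net AUC ratio = 1 / 0.4655 = 2.15.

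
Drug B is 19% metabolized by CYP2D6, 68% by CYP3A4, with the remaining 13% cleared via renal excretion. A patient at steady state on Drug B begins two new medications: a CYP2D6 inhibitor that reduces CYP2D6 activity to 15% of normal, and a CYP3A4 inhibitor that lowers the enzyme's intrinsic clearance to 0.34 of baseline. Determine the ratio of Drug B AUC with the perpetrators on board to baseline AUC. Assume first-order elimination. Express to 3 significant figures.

CYP2D6: 0.19 × 0.15 = 0.0285
CYP3A4: 0.68 × 0.34 = 0.2312
Other: 0.13 (unchanged)
New clearance relative to baseline: 0.0285 + 0.2312 + 0.13 = 0.3897.
Net AUC ratio = 1 / 0.3897 = 2.57.

2.57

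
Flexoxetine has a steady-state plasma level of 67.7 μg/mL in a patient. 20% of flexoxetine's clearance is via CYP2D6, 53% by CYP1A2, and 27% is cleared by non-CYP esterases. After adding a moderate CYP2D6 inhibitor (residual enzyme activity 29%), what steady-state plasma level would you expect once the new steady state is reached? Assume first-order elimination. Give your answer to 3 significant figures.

78.9 μg/mL

CYP2D6: 0.2 × 0.29 = 0.058
CYP1A2: 0.53 (unchanged)
Other: 0.27 (unchanged)
Relative clearance = 0.058 + 0.53 + 0.27 = 0.858.
Steady-state plasma level ∝ 1/CL, so new value = 67.7 / 0.858 = 78.9 μg/mL.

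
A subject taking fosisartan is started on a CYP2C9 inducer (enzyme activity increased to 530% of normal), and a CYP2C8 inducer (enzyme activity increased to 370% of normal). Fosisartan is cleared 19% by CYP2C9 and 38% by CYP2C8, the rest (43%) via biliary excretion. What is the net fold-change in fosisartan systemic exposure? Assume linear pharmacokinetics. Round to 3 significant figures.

CYP2C9: 0.19 × 5.3 = 1.007
CYP2C8: 0.38 × 3.7 = 1.406
Other: 0.43 (unchanged)
Relative clearance = 1.007 + 1.406 + 0.43 = 2.843.
Net systemic exposure ratio = 1 / 2.843 = 0.352.

0.352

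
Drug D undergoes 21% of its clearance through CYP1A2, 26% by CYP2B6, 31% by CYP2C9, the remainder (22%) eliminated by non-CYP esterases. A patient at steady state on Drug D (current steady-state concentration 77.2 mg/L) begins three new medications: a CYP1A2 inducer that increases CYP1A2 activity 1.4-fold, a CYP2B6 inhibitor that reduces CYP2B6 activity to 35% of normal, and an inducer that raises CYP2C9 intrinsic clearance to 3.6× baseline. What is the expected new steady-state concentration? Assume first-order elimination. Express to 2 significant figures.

The CYP1A2 pathway (21% of clearance) rises to 1.4× activity: 0.21 × 1.4 = 0.294.
The CYP2B6 pathway (26% of clearance) falls to 0.35× activity: 0.26 × 0.35 = 0.091.
The CYP2C9 pathway (31% of clearance) is boosted to 3.6× activity: 0.31 × 3.6 = 1.116.
Non-CYP routes (22%) are unchanged.
Relative clearance = 0.294 + 0.091 + 1.116 + 0.22 = 1.721.
Steady-state concentration ∝ 1/CL: new value = 77.2 / 1.721 = 45 mg/L.

45 mg/L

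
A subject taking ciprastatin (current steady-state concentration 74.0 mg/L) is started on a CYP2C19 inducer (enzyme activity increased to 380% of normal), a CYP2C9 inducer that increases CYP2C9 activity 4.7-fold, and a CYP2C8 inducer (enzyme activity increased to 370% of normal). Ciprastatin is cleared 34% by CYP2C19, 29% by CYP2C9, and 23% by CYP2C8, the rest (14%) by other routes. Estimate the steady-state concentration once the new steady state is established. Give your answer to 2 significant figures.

20 mg/L

The CYP2C19 pathway (34% of clearance) rises to 3.8× activity: 0.34 × 3.8 = 1.292.
The CYP2C9 pathway (29% of clearance) rises to 4.7× activity: 0.29 × 4.7 = 1.363.
The CYP2C8 pathway (23% of clearance) increases to 3.7× activity: 0.23 × 3.7 = 0.851.
Non-CYP routes (14%) are unchanged.
Relative clearance = 1.292 + 1.363 + 0.851 + 0.14 = 3.646.
Steady-state concentration ∝ 1/CL: new value = 74.0 / 3.646 = 20 mg/L.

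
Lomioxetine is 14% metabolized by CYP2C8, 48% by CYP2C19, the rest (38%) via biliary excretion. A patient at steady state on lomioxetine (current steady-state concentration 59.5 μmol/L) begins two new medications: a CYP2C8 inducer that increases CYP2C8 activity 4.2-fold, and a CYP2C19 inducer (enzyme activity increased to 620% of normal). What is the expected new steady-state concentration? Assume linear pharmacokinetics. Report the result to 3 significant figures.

15.1 μmol/L

The CYP2C8 pathway (14% of clearance) rises to 4.2× activity: 0.14 × 4.2 = 0.588.
The CYP2C19 pathway (48% of clearance) is boosted to 6.2× activity: 0.48 × 6.2 = 2.976.
The remaining 38% of clearance is unaffected.
New clearance relative to baseline: 0.588 + 2.976 + 0.38 = 3.944.
New steady-state concentration = 59.5 / 3.944 = 15.1 μmol/L (concentration scales inversely with clearance).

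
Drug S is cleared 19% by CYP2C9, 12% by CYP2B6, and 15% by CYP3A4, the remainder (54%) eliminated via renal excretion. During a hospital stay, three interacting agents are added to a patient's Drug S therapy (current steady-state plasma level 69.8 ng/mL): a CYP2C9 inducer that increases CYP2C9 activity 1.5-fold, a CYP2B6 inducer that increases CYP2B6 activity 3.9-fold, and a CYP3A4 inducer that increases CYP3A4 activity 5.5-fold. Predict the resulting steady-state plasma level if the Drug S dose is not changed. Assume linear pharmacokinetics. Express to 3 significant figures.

The CYP2C9 pathway (19% of clearance) increases to 1.5× activity: 0.19 × 1.5 = 0.285.
The CYP2B6 pathway (12% of clearance) increases to 3.9× activity: 0.12 × 3.9 = 0.468.
The CYP3A4 pathway (15% of clearance) rises to 5.5× activity: 0.15 × 5.5 = 0.825.
Non-CYP routes (54%) are unchanged.
New clearance relative to baseline: 0.285 + 0.468 + 0.825 + 0.54 = 2.118.
Dividing the baseline by the relative clearance: 69.8 / 2.118 = 33.0 ng/mL.

33.0 ng/mL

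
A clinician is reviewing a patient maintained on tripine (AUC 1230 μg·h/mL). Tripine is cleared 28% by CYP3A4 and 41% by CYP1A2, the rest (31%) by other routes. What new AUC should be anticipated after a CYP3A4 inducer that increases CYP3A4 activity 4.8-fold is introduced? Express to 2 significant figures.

The CYP3A4 pathway (28% of clearance) is boosted to 4.8× activity: 0.28 × 4.8 = 1.344.
CYP1A2 (41%) and the residual 31% are unaffected.
Relative clearance = 1.344 + 0.41 + 0.31 = 2.064.
New AUC = baseline ÷ relative clearance = 1230 / 2.064 = 6.0 × 10² μg·h/mL.

6.0 × 10² μg·h/mL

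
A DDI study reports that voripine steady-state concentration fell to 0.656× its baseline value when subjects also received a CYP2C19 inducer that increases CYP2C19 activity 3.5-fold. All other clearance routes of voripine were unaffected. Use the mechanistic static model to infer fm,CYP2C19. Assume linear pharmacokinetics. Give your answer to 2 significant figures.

CL'/CL = 1 / 0.656 = 1.524
3.5·fm + (1 − fm) = 1.524
fm = (1.524 − 1) / (3.5 − 1) = 0.21

0.21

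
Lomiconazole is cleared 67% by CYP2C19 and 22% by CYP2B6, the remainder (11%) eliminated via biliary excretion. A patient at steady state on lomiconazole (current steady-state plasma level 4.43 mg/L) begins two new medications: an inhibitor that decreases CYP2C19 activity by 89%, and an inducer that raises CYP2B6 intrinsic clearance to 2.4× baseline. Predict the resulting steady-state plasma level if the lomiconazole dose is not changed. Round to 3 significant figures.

CYP2C19: 0.67 × 0.11 = 0.0737
CYP2B6: 0.22 × 2.4 = 0.528
Other: 0.11 (unchanged)
CL_new/CL_old = 0.0737 + 0.528 + 0.11 = 0.7117.
New steady-state plasma level = 4.43 / 0.7117 = 6.22 mg/L (concentration scales inversely with clearance).

6.22 mg/L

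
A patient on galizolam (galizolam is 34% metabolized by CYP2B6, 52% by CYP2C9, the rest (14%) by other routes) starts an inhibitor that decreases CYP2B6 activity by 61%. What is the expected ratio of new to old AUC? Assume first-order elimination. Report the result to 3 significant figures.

CYP2B6: 0.34 × 0.39 = 0.1326
CYP2C9: 0.52 (unchanged)
Other: 0.14 (unchanged)
New clearance relative to baseline: 0.1326 + 0.52 + 0.14 = 0.7926.
Since AUC ∝ 1/CL, the ratio is 1 / 0.7926 = 1.26.

1.26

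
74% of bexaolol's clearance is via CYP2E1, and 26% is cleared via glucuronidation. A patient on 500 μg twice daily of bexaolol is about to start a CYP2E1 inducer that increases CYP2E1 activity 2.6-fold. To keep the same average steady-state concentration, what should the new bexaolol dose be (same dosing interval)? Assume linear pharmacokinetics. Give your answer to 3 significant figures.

1.09 × 10³ μg

CYP2E1: 0.74 × 2.6 = 1.924
Other: 0.26 (unchanged)
Relative clearance = 1.924 + 0.26 = 2.184.
Css,avg = (dose rate)/CL, so holding Css fixed requires dose ∝ CL: 500 × 2.184 = 1.09 × 10³ μg.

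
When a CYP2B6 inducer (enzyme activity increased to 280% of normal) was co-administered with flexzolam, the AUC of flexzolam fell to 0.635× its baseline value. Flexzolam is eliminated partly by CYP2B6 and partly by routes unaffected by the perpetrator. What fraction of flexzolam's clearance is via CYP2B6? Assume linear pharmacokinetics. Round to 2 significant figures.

CL'/CL = 1 / 0.635 = 1.575
2.8·fm + (1 − fm) = 1.575
fm = (1.575 − 1) / (2.8 − 1) = 0.32

0.32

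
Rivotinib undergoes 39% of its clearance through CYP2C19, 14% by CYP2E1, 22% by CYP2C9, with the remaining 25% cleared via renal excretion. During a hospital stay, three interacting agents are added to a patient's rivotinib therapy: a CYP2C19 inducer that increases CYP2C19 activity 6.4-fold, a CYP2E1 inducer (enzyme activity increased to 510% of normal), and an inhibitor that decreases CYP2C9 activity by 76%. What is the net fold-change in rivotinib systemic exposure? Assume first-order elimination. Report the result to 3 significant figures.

CYP2C19: 0.39 × 6.4 = 2.496
CYP2E1: 0.14 × 5.1 = 0.714
CYP2C9: 0.22 × 0.24 = 0.0528
Other: 0.25 (unchanged)
New clearance relative to baseline: 2.496 + 0.714 + 0.0528 + 0.25 = 3.5128.
Net systemic exposure ratio = 1 / 3.5128 = 0.285.

0.285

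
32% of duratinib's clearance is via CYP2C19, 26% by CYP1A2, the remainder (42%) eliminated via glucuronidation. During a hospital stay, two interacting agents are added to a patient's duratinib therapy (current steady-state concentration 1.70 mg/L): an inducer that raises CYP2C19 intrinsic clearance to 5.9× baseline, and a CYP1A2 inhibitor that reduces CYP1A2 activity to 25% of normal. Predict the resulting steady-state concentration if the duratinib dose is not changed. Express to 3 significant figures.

The CYP2C19 pathway (32% of clearance) is boosted to 5.9× activity: 0.32 × 5.9 = 1.888.
The CYP1A2 pathway (26% of clearance) drops to 0.25× activity: 0.26 × 0.25 = 0.065.
Non-CYP routes (42%) are unchanged.
CL_new/CL_old = 1.888 + 0.065 + 0.42 = 2.373.
Steady-state concentration ∝ 1/CL: new value = 1.70 / 2.373 = 0.716 mg/L.

0.716 mg/L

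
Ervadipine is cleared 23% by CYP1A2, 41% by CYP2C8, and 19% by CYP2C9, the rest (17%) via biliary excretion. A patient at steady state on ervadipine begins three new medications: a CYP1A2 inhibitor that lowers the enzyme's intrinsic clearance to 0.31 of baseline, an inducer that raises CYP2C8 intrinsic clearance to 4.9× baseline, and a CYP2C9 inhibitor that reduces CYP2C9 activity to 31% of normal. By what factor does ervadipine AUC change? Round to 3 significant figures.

0.433

The CYP1A2 pathway (23% of clearance) is reduced to 0.31× activity: 0.23 × 0.31 = 0.0713.
The CYP2C8 pathway (41% of clearance) is boosted to 4.9× activity: 0.41 × 4.9 = 2.009.
The CYP2C9 pathway (19% of clearance) falls to 0.31× activity: 0.19 × 0.31 = 0.0589.
Non-CYP routes (17%) are unchanged.
New clearance relative to baseline: 0.0713 + 2.009 + 0.0589 + 0.17 = 2.3092.
AUC ∝ 1/CL: fold-change = 1 / 2.3092 = 0.433.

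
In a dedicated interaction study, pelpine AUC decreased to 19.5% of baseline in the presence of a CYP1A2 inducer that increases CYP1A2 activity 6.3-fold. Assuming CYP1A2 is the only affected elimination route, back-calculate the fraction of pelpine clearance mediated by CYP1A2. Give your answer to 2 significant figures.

0.78

CL'/CL = 1 / 0.195 = 5.128
6.3·fm + (1 − fm) = 5.128
fm = (5.128 − 1) / (6.3 − 1) = 0.78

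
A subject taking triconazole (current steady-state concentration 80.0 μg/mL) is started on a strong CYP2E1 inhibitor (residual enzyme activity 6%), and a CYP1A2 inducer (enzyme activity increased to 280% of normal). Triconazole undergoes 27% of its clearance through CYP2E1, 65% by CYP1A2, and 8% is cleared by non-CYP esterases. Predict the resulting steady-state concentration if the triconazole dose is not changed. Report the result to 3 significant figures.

41.7 μg/mL

The CYP2E1 pathway (27% of clearance) is reduced to 0.06× activity: 0.27 × 0.06 = 0.0162.
The CYP1A2 pathway (65% of clearance) increases to 2.8× activity: 0.65 × 2.8 = 1.82.
Non-CYP routes (8%) are unchanged.
New clearance relative to baseline: 0.0162 + 1.82 + 0.08 = 1.9162.
New steady-state concentration = 80.0 / 1.9162 = 41.7 μg/mL (concentration scales inversely with clearance).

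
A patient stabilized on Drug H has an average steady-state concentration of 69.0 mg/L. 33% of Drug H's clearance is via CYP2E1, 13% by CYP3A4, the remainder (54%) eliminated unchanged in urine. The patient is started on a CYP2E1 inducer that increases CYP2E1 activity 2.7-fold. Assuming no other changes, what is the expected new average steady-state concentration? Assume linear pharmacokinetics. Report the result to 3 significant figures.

CYP2E1: 0.33 × 2.7 = 0.891
CYP3A4: 0.13 (unchanged)
Other: 0.54 (unchanged)
New clearance relative to baseline: 0.891 + 0.13 + 0.54 = 1.561.
With dosing unchanged, average steady-state concentration scales as 1/CL: 69.0 / 1.561 = 44.2 mg/L.

44.2 mg/L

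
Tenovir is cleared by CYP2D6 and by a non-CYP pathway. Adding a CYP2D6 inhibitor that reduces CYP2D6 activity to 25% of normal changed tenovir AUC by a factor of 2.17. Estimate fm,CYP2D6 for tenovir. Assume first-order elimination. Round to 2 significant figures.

0.72

Let x = fm,CYP2D6. Because AUC ∝ 1/CL, relative clearance fell to 1/2.17 = 0.4608.
Setting x·0.25 + (1 − x) = 0.4608 and solving: x = (0.4608 − 1)/(0.25 − 1) = 0.72.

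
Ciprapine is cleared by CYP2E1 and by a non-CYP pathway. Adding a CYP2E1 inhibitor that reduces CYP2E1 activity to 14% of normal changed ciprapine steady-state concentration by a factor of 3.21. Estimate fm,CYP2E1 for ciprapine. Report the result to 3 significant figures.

Let fm be the CYP2E1 fraction. New clearance relative to baseline = fm × 0.14 + (1 − fm).
Steady-state concentration ratio = 1 / (new CL fraction), so new CL fraction = 1 / 3.21 = 0.3115.
fm × 0.14 + 1 − fm = 0.3115  ⇒  fm × (0.14 − 1) = −0.6885  ⇒  fm = 0.801.

0.801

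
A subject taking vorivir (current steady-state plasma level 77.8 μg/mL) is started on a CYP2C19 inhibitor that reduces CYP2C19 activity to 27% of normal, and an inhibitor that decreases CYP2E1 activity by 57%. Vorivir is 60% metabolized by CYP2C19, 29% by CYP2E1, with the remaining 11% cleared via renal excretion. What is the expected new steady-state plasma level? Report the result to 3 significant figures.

The CYP2C19 pathway (60% of clearance) is reduced to 0.27× activity: 0.6 × 0.27 = 0.162.
The CYP2E1 pathway (29% of clearance) is reduced to 0.43× activity: 0.29 × 0.43 = 0.1247.
The remaining 11% of clearance is unaffected.
New clearance relative to baseline: 0.162 + 0.1247 + 0.11 = 0.3967.
Dividing the baseline by the relative clearance: 77.8 / 0.3967 = 196 μg/mL.

196 μg/mL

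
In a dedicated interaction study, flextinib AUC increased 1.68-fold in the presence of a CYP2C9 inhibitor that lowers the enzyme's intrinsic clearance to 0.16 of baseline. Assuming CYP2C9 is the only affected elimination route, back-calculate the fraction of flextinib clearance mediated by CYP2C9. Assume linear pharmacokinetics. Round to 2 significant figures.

0.48

CL'/CL = 1 / 1.68 = 0.5952
0.16·fm + (1 − fm) = 0.5952
fm = (0.5952 − 1) / (0.16 − 1) = 0.48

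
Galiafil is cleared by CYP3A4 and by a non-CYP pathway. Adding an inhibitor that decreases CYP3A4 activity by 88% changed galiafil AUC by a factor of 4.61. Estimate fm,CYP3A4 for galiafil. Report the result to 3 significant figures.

0.890

CL'/CL = 1 / 4.61 = 0.2169
0.12·fm + (1 − fm) = 0.2169
fm = (0.2169 − 1) / (0.12 − 1) = 0.890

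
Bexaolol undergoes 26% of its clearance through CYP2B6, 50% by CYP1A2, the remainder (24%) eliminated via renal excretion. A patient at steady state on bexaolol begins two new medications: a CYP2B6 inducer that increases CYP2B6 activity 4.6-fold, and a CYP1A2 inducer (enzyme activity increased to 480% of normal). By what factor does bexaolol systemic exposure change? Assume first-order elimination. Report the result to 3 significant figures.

The CYP2B6 pathway (26% of clearance) is boosted to 4.6× activity: 0.26 × 4.6 = 1.196.
The CYP1A2 pathway (50% of clearance) rises to 4.8× activity: 0.5 × 4.8 = 2.4.
Non-CYP routes (24%) are unchanged.
New clearance relative to baseline: 1.196 + 2.4 + 0.24 = 3.836.
Systemic exposure ∝ 1/CL: fold-change = 1 / 3.836 = 0.261.

0.261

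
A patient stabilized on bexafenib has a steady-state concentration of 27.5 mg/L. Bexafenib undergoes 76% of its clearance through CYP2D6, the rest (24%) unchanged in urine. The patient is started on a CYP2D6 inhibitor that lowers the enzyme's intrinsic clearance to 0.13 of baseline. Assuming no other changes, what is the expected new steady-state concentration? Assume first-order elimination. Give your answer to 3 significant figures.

81.2 mg/L

CYP2D6: 0.76 × 0.13 = 0.0988
Other: 0.24 (unchanged)
Relative clearance = 0.0988 + 0.24 = 0.3388.
With dosing unchanged, steady-state concentration scales as 1/CL: 27.5 / 0.3388 = 81.2 mg/L.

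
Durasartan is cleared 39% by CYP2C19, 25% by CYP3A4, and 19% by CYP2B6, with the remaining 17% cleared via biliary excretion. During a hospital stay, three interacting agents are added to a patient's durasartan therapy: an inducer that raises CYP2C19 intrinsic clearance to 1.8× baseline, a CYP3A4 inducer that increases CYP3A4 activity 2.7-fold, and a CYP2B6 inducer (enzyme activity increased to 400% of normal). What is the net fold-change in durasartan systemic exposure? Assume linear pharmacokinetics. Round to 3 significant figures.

0.433

The CYP2C19 pathway (39% of clearance) increases to 1.8× activity: 0.39 × 1.8 = 0.702.
The CYP3A4 pathway (25% of clearance) rises to 2.7× activity: 0.25 × 2.7 = 0.675.
The CYP2B6 pathway (19% of clearance) is boosted to 4× activity: 0.19 × 4 = 0.76.
The remaining 17% of clearance is unaffected.
New clearance relative to baseline: 0.702 + 0.675 + 0.76 + 0.17 = 2.307.
Because systemic exposure varies inversely with clearance, the combined effect is 1 / 2.307 = 0.433.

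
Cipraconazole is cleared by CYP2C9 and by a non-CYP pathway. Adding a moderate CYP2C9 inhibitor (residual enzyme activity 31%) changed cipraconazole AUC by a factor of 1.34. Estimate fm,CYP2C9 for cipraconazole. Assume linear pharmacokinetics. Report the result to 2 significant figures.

0.37

Let fm be the CYP2C9 fraction. New clearance relative to baseline = fm × 0.31 + (1 − fm).
AUC ratio = 1 / (new CL fraction), so new CL fraction = 1 / 1.34 = 0.7463.
fm × 0.31 + 1 − fm = 0.7463  ⇒  fm × (0.31 − 1) = −0.2537  ⇒  fm = 0.37.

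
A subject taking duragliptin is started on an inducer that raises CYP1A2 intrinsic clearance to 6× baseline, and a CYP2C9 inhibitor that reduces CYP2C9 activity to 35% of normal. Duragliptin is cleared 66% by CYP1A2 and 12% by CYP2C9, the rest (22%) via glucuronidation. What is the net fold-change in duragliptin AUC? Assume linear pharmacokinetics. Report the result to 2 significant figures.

0.24

The CYP1A2 pathway (66% of clearance) increases to 6× activity: 0.66 × 6 = 3.96.
The CYP2C9 pathway (12% of clearance) falls to 0.35× activity: 0.12 × 0.35 = 0.042.
The remaining 22% of clearance is unaffected.
Relative clearance = 3.96 + 0.042 + 0.22 = 4.222.
Net AUC ratio = 1 / 4.222 = 0.24.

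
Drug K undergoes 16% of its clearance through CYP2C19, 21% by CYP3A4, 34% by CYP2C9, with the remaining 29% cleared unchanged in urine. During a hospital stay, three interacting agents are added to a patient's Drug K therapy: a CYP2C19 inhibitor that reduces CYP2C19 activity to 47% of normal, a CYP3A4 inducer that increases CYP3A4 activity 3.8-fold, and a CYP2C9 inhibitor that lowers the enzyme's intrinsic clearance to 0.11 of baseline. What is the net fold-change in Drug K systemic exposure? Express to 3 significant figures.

CYP2C19: 0.16 × 0.47 = 0.0752
CYP3A4: 0.21 × 3.8 = 0.798
CYP2C9: 0.34 × 0.11 = 0.0374
Other: 0.29 (unchanged)
CL_new/CL_old = 0.0752 + 0.798 + 0.0374 + 0.29 = 1.2006.
Net systemic exposure ratio = 1 / 1.2006 = 0.833.

0.833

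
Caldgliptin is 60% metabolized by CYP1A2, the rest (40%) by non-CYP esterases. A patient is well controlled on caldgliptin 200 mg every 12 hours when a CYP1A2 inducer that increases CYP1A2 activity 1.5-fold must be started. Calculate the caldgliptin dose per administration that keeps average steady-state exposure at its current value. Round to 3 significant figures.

260 mg

CYP1A2: 0.6 × 1.5 = 0.9
Other: 0.4 (unchanged)
Relative clearance = 0.9 + 0.4 = 1.3.
Css,avg = (dose rate)/CL, so holding Css fixed requires dose ∝ CL: 200 × 1.3 = 260 mg.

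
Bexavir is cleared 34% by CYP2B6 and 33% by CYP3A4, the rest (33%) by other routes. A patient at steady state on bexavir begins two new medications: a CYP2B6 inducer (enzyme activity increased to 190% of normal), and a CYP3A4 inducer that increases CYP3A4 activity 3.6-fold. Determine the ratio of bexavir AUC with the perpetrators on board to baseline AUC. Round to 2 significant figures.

The CYP2B6 pathway (34% of clearance) increases to 1.9× activity: 0.34 × 1.9 = 0.646.
The CYP3A4 pathway (33% of clearance) increases to 3.6× activity: 0.33 × 3.6 = 1.188.
Non-CYP routes (33%) are unchanged.
Relative clearance = 0.646 + 1.188 + 0.33 = 2.164.
Net AUC ratio = 1 / 2.164 = 0.46.

0.46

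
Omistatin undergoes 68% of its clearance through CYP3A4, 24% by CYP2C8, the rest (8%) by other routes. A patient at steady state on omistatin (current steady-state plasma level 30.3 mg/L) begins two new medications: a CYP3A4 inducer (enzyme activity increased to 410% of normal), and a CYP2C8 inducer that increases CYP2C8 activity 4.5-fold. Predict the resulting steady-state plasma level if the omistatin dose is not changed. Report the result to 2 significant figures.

The CYP3A4 pathway (68% of clearance) rises to 4.1× activity: 0.68 × 4.1 = 2.788.
The CYP2C8 pathway (24% of clearance) is boosted to 4.5× activity: 0.24 × 4.5 = 1.08.
Non-CYP routes (8%) are unchanged.
Relative clearance = 2.788 + 1.08 + 0.08 = 3.948.
New steady-state plasma level = 30.3 / 3.948 = 7.7 mg/L (concentration scales inversely with clearance).

7.7 mg/L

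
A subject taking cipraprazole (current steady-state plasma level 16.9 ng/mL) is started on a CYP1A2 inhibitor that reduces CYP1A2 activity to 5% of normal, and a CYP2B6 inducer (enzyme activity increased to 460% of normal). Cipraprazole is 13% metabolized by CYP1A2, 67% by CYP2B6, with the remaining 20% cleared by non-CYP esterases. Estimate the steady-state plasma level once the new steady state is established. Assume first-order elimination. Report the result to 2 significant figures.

5.1 ng/mL

The CYP1A2 pathway (13% of clearance) drops to 0.05× activity: 0.13 × 0.05 = 0.0065.
The CYP2B6 pathway (67% of clearance) increases to 4.6× activity: 0.67 × 4.6 = 3.082.
The remaining 20% of clearance is unaffected.
Relative clearance = 0.0065 + 3.082 + 0.2 = 3.2885.
Dividing the baseline by the relative clearance: 16.9 / 3.2885 = 5.1 ng/mL.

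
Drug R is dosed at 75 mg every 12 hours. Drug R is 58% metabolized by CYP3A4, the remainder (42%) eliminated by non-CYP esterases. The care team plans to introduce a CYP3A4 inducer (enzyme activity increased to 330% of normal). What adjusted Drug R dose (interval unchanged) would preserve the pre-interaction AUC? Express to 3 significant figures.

The CYP3A4 pathway (58% of clearance) is boosted to 3.3× activity: 0.58 × 3.3 = 1.914.
Non-CYP routes (42%) are unchanged.
New clearance relative to baseline: 1.914 + 0.42 = 2.334.
Exposure is unchanged when dose changes in proportion to clearance. New dose = 75 mg × 2.334 = 175 mg.

175 mg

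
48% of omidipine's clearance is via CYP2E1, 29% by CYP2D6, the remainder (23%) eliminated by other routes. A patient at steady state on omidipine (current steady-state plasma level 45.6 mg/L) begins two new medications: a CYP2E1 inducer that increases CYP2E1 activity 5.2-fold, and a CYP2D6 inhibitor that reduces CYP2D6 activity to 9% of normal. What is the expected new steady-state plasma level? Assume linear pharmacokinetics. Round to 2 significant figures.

The CYP2E1 pathway (48% of clearance) increases to 5.2× activity: 0.48 × 5.2 = 2.496.
The CYP2D6 pathway (29% of clearance) is reduced to 0.09× activity: 0.29 × 0.09 = 0.0261.
Non-CYP routes (23%) are unchanged.
CL_new/CL_old = 2.496 + 0.0261 + 0.23 = 2.7521.
New steady-state plasma level = 45.6 / 2.7521 = 17 mg/L (concentration scales inversely with clearance).

17 mg/L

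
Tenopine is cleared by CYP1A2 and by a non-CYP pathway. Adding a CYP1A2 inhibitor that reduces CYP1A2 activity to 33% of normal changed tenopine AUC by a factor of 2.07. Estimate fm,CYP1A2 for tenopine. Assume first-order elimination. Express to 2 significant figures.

Write x for the fraction cleared via CYP1A2. The observed AUC change means clearance fell to 1/2.07 = 0.4831 of baseline.
Only the CYP1A2 route changed, so 0.4831 = x·0.33 + (1 − x), giving x = 0.77.

0.77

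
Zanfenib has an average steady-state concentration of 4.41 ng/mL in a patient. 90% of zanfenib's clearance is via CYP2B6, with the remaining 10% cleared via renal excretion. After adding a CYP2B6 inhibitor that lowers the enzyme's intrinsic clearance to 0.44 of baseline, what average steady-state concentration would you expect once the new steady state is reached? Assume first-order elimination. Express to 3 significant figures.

The CYP2B6 pathway (90% of clearance) falls to 0.44× activity: 0.9 × 0.44 = 0.396.
The remaining 10% of clearance is unaffected.
Relative clearance = 0.396 + 0.1 = 0.496.
With dosing unchanged, average steady-state concentration scales as 1/CL: 4.41 / 0.496 = 8.89 ng/mL.

8.89 ng/mL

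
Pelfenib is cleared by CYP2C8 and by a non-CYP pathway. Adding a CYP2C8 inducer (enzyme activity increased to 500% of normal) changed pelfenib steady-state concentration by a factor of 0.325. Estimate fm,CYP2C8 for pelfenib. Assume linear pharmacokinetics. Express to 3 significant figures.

0.519

Write x for the fraction cleared via CYP2C8. The observed steady-state concentration change means clearance rose to 1/0.325 = 3.077 of baseline.
Only the CYP2C8 route changed, so 3.077 = x·5 + (1 − x), giving x = 0.519.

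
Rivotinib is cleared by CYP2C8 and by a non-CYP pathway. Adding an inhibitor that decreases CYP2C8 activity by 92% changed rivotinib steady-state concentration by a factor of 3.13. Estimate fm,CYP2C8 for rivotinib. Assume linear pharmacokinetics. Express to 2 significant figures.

Let x = fm,CYP2C8. Because steady-state concentration ∝ 1/CL, relative clearance fell to 1/3.13 = 0.3195.
Setting x·0.08 + (1 − x) = 0.3195 and solving: x = (0.3195 − 1)/(0.08 − 1) = 0.74.

0.74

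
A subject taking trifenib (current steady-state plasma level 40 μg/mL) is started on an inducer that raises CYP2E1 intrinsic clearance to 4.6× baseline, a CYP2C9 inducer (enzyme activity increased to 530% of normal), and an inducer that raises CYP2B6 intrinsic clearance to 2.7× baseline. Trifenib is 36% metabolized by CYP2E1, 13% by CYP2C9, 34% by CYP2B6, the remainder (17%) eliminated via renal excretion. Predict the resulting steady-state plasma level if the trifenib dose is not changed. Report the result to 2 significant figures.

The CYP2E1 pathway (36% of clearance) increases to 4.6× activity: 0.36 × 4.6 = 1.656.
The CYP2C9 pathway (13% of clearance) increases to 5.3× activity: 0.13 × 5.3 = 0.689.
The CYP2B6 pathway (34% of clearance) is boosted to 2.7× activity: 0.34 × 2.7 = 0.918.
The remaining 17% of clearance is unaffected.
New clearance relative to baseline: 1.656 + 0.689 + 0.918 + 0.17 = 3.433.
New steady-state plasma level = 40 / 3.433 = 12 μg/mL (concentration scales inversely with clearance).

12 μg/mL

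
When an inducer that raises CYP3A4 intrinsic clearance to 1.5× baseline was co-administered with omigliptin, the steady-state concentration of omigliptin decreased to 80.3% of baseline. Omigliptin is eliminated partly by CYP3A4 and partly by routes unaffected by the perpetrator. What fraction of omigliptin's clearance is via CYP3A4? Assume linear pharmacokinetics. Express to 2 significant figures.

Write x for the fraction cleared via CYP3A4. The observed steady-state concentration change means clearance rose to 1/0.803 = 1.245 of baseline.
Setting x·1.5 + (1 − x) = 1.245 and solving: x = (1.245 − 1)/(1.5 − 1) = 0.49.

0.49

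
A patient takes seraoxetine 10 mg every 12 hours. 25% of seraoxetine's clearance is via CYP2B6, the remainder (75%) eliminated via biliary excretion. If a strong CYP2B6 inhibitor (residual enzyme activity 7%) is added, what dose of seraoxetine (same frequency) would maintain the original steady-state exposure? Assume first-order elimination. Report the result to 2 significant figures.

7.7 mg

CYP2B6: 0.25 × 0.07 = 0.0175
Other: 0.75 (unchanged)
New clearance relative to baseline: 0.0175 + 0.75 = 0.7675.
Exposure is unchanged when dose changes in proportion to clearance. New dose = 10 mg × 0.7675 = 7.7 mg.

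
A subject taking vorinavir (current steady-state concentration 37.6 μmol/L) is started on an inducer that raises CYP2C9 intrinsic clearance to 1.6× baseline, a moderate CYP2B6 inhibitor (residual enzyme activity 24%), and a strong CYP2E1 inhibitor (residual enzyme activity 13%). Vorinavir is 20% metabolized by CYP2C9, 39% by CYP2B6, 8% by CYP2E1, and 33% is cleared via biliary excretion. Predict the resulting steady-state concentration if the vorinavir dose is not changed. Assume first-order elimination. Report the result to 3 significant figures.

CYP2C9: 0.2 × 1.6 = 0.32
CYP2B6: 0.39 × 0.24 = 0.0936
CYP2E1: 0.08 × 0.13 = 0.0104
Other: 0.33 (unchanged)
New clearance relative to baseline: 0.32 + 0.0936 + 0.0104 + 0.33 = 0.754.
Steady-state concentration ∝ 1/CL: new value = 37.6 / 0.754 = 49.9 μmol/L.

49.9 μmol/L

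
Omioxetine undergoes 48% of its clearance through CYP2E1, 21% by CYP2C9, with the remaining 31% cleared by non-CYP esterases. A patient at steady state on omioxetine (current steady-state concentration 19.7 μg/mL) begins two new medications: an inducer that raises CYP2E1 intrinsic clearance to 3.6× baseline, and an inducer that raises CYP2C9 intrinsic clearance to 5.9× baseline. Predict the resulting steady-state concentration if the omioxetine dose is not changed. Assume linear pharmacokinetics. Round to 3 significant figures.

6.01 μg/mL

The CYP2E1 pathway (48% of clearance) rises to 3.6× activity: 0.48 × 3.6 = 1.728.
The CYP2C9 pathway (21% of clearance) rises to 5.9× activity: 0.21 × 5.9 = 1.239.
The remaining 31% of clearance is unaffected.
CL_new/CL_old = 1.728 + 1.239 + 0.31 = 3.277.
New steady-state concentration = 19.7 / 3.277 = 6.01 μg/mL (concentration scales inversely with clearance).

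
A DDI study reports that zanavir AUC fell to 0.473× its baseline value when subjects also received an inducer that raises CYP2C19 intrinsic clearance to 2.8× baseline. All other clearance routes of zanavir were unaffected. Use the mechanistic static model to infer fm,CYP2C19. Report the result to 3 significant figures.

0.619

Write x for the fraction cleared via CYP2C19. The observed AUC change means clearance rose to 1/0.473 = 2.114 of baseline.
Setting x·2.8 + (1 − x) = 2.114 and solving: x = (2.114 − 1)/(2.8 − 1) = 0.619.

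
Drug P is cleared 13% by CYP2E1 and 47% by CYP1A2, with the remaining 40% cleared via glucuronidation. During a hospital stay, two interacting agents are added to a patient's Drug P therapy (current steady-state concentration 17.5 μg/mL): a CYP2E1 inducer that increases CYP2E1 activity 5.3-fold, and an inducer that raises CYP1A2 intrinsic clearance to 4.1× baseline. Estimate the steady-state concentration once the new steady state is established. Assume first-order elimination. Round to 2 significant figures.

5.8 μg/mL

CYP2E1: 0.13 × 5.3 = 0.689
CYP1A2: 0.47 × 4.1 = 1.927
Other: 0.4 (unchanged)
Relative clearance = 0.689 + 1.927 + 0.4 = 3.016.
Steady-state concentration ∝ 1/CL: new value = 17.5 / 3.016 = 5.8 μg/mL.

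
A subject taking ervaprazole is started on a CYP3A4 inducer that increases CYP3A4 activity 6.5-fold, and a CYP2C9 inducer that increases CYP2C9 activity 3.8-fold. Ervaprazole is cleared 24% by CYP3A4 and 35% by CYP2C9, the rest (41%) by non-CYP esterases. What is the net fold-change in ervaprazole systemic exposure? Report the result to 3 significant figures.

0.303

CYP3A4: 0.24 × 6.5 = 1.56
CYP2C9: 0.35 × 3.8 = 1.33
Other: 0.41 (unchanged)
New clearance relative to baseline: 1.56 + 1.33 + 0.41 = 3.3.
Because systemic exposure varies inversely with clearance, the combined effect is 1 / 3.3 = 0.303.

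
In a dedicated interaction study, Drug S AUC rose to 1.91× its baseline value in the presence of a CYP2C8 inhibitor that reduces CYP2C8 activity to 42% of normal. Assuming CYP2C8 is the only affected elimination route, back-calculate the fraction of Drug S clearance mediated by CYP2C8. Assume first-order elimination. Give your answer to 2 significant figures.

CL'/CL = 1 / 1.91 = 0.5236
0.42·fm + (1 − fm) = 0.5236
fm = (0.5236 − 1) / (0.42 − 1) = 0.82

0.82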